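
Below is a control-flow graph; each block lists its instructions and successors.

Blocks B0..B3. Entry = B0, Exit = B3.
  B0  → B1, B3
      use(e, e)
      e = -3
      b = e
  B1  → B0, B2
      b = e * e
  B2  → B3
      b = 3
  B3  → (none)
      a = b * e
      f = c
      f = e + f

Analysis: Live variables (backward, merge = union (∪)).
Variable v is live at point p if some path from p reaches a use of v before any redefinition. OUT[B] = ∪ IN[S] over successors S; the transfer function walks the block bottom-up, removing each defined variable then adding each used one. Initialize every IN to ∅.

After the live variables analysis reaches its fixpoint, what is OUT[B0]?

Answer: {b, c, e}

Trace:
Per-block solution:
  B0: | IN={c, e} | OUT={b, c, e}
  B1: | IN={c, e} | OUT={c, e}
  B2: | IN={c, e} | OUT={b, c, e}
  B3: | IN={b, c, e} | OUT={}

Merge at B0: OUT[B0] = IN[B1] ⊔ IN[B3] = {b, c, e}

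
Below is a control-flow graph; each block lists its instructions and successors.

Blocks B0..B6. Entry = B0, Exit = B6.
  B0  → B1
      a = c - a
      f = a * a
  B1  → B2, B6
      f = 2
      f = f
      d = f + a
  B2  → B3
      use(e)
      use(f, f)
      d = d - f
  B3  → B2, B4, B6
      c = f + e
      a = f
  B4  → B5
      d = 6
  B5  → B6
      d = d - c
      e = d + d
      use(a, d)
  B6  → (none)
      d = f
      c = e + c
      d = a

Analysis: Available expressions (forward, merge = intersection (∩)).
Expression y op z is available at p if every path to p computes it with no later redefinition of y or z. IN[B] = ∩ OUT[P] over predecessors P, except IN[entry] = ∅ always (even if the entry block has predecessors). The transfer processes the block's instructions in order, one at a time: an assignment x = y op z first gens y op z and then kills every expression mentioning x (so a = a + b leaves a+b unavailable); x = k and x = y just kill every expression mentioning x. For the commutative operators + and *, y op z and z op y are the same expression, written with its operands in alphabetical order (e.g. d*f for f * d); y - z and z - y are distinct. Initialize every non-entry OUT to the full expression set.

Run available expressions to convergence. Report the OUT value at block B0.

Per-block solution:
  B0: | IN={} | OUT={a*a}
  B1: | IN={a*a} | OUT={a*a, a+f}
  B2: | IN={} | OUT={}
  B3: | IN={} | OUT={e+f}
  B4: | IN={e+f} | OUT={e+f}
  B5: | IN={e+f} | OUT={d+d}
  B6: | IN={} | OUT={}

B0 is the boundary node: IN[B0] = {}
Applying B0's transfer function to that IN value gives OUT[B0] (row B0 above).

Answer: {a*a}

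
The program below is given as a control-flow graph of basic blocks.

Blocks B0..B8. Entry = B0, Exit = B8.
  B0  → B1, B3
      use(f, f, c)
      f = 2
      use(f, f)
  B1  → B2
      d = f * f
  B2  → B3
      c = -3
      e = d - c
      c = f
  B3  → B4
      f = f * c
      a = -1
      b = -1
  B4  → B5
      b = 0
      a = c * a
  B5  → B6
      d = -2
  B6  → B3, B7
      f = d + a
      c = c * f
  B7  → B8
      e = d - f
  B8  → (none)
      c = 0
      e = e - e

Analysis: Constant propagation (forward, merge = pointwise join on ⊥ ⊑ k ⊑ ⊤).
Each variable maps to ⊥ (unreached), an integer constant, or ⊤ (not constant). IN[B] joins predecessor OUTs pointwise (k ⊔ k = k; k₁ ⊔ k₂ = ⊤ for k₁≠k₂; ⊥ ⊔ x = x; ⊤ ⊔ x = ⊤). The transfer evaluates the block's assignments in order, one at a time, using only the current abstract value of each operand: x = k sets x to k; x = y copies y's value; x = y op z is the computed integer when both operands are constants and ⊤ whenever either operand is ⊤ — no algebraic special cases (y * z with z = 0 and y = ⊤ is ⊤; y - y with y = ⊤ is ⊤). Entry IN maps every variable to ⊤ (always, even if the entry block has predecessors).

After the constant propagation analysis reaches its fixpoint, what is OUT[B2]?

Answer: {a: ⊤, b: ⊤, c: 2, d: 4, e: 7, f: 2}

Trace:
Per-block solution:
  B0: | IN=(all ⊤) | OUT={f:2; rest ⊤}
  B1: | IN={f:2; rest ⊤} | OUT={d:4, f:2; rest ⊤}
  B2: | IN={d:4, f:2; rest ⊤} | OUT={c:2, d:4, e:7, f:2; rest ⊤}
  B3: | IN=(all ⊤) | OUT={a:-1, b:-1; rest ⊤}
  B4: | IN={a:-1, b:-1; rest ⊤} | OUT={b:0; rest ⊤}
  B5: | IN={b:0; rest ⊤} | OUT={b:0, d:-2; rest ⊤}
  B6: | IN={b:0, d:-2; rest ⊤} | OUT={b:0, d:-2; rest ⊤}
  B7: | IN={b:0, d:-2; rest ⊤} | OUT={b:0, d:-2; rest ⊤}
  B8: | IN={b:0, d:-2; rest ⊤} | OUT={b:0, c:0, d:-2; rest ⊤}

Merge at B2: IN[B2] = OUT[B1] = {a: ⊤, b: ⊤, c: ⊤, d: 4, e: ⊤, f: 2}
Applying B2's transfer function to that IN value gives OUT[B2] (row B2 above).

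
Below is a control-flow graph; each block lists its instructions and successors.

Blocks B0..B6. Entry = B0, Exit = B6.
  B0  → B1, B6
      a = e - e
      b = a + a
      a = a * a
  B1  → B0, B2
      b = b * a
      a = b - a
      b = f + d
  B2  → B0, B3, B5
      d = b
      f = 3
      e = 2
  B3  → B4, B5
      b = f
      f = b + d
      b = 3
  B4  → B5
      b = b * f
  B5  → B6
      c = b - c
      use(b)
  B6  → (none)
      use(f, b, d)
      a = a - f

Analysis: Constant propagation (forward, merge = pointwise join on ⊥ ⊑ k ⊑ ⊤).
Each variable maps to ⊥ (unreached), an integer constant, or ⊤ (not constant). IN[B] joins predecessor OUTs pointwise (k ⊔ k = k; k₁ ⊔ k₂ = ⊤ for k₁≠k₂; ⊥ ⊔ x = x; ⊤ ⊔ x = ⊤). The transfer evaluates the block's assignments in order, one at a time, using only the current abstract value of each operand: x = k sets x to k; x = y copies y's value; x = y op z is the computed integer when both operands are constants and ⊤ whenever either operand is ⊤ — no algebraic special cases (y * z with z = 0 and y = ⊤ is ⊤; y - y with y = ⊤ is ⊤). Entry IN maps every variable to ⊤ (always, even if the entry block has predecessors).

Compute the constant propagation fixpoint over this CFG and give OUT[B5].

Converged values:
  B0: | IN=(all ⊤) | OUT=(all ⊤)
  B1: | IN=(all ⊤) | OUT=(all ⊤)
  B2: | IN=(all ⊤) | OUT={e:2, f:3; rest ⊤}
  B3: | IN={e:2, f:3; rest ⊤} | OUT={b:3, e:2; rest ⊤}
  B4: | IN={b:3, e:2; rest ⊤} | OUT={e:2; rest ⊤}
  B5: | IN={e:2; rest ⊤} | OUT={e:2; rest ⊤}
  B6: | IN=(all ⊤) | OUT=(all ⊤)

Merge at B5: IN[B5] = OUT[B2] ⊔ OUT[B3] ⊔ OUT[B4] = {a: ⊤, b: ⊤, c: ⊤, d: ⊤, e: 2, f: ⊤}
Applying B5's transfer function to that IN value gives OUT[B5] (row B5 above).

Answer: {a: ⊤, b: ⊤, c: ⊤, d: ⊤, e: 2, f: ⊤}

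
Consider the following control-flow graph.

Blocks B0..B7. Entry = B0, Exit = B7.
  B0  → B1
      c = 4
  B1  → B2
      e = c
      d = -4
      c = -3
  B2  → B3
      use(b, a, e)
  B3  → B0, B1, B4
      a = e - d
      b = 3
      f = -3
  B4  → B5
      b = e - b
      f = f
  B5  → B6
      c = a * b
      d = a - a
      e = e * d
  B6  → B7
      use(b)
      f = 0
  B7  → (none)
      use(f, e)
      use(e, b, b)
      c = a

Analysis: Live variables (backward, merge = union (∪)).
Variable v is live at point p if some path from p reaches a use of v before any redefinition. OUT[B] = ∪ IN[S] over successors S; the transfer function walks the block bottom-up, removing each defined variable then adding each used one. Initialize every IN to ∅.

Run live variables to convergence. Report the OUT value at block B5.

Per-block solution:
  B0:   IN={a, b}   OUT={a, b, c}
  B1:   IN={a, b, c}   OUT={a, b, c, d, e}
  B2:   IN={a, b, c, d, e}   OUT={c, d, e}
  B3:   IN={c, d, e}   OUT={a, b, c, e, f}
  B4:   IN={a, b, e, f}   OUT={a, b, e}
  B5:   IN={a, b, e}   OUT={a, b, e}
  B6:   IN={a, b, e}   OUT={a, b, e, f}
  B7:   IN={a, b, e, f}   OUT={}

Merge at B5: OUT[B5] = IN[B6] = {a, b, e}

Answer: {a, b, e}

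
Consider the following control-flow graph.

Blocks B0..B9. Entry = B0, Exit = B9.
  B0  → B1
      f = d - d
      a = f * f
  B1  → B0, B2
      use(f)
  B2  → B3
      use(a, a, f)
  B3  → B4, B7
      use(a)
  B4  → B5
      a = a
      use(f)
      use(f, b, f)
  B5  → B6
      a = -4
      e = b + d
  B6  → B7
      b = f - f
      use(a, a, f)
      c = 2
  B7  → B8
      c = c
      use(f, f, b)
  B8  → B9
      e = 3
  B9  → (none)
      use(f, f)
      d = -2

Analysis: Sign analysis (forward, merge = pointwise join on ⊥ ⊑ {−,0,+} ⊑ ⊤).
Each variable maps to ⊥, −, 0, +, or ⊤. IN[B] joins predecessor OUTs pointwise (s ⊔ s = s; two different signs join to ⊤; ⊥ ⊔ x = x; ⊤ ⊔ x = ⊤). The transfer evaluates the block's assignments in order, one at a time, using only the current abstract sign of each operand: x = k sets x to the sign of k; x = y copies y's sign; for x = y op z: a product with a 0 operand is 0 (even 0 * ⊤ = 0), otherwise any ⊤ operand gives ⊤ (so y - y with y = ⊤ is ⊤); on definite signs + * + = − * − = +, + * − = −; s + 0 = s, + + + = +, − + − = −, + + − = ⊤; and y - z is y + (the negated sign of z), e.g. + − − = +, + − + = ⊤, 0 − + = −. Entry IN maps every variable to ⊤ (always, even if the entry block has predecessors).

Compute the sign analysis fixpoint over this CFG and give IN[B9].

Answer: {a: ⊤, b: ⊤, c: ⊤, d: ⊤, e: +, f: ⊤}

Trace:
Fixpoint table:
  B0:   IN=(all ⊤)   OUT=(all ⊤)
  B1:   IN=(all ⊤)   OUT=(all ⊤)
  B2:   IN=(all ⊤)   OUT=(all ⊤)
  B3:   IN=(all ⊤)   OUT=(all ⊤)
  B4:   IN=(all ⊤)   OUT=(all ⊤)
  B5:   IN=(all ⊤)   OUT={a:-; rest ⊤}
  B6:   IN={a:-; rest ⊤}   OUT={a:-, c:+; rest ⊤}
  B7:   IN=(all ⊤)   OUT=(all ⊤)
  B8:   IN=(all ⊤)   OUT={e:+; rest ⊤}
  B9:   IN={e:+; rest ⊤}   OUT={d:-, e:+; rest ⊤}

Merge at B9: IN[B9] = OUT[B8] = {a: ⊤, b: ⊤, c: ⊤, d: ⊤, e: +, f: ⊤}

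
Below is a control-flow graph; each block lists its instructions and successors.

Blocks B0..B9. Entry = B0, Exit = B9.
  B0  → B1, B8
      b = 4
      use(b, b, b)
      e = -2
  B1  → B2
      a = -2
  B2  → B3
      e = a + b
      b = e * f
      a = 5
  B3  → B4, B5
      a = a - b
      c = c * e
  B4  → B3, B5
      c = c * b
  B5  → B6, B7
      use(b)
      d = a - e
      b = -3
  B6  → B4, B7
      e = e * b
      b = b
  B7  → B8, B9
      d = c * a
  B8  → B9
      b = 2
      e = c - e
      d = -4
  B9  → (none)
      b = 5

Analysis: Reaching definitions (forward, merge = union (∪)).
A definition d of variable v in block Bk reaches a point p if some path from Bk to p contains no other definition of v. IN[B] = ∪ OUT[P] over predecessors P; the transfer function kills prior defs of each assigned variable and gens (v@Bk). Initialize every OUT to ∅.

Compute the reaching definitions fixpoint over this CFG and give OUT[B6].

Answer: {a@B3, b@B6, c@B3, c@B4, d@B5, e@B6}

Trace:
Converged values:
  B0:  IN={}  OUT={b@B0, e@B0}
  B1:  IN={b@B0, e@B0}  OUT={a@B1, b@B0, e@B0}
  B2:  IN={a@B1, b@B0, e@B0}  OUT={a@B2, b@B2, e@B2}
  B3:  IN={a@B2, a@B3, b@B2, b@B6, c@B4, d@B5, e@B2, e@B6}  OUT={a@B3, b@B2, b@B6, c@B3, d@B5, e@B2, e@B6}
  B4:  IN={a@B3, b@B2, b@B6, c@B3, c@B4, d@B5, e@B2, e@B6}  OUT={a@B3, b@B2, b@B6, c@B4, d@B5, e@B2, e@B6}
  B5:  IN={a@B3, b@B2, b@B6, c@B3, c@B4, d@B5, e@B2, e@B6}  OUT={a@B3, b@B5, c@B3, c@B4, d@B5, e@B2, e@B6}
  B6:  IN={a@B3, b@B5, c@B3, c@B4, d@B5, e@B2, e@B6}  OUT={a@B3, b@B6, c@B3, c@B4, d@B5, e@B6}
  B7:  IN={a@B3, b@B5, b@B6, c@B3, c@B4, d@B5, e@B2, e@B6}  OUT={a@B3, b@B5, b@B6, c@B3, c@B4, d@B7, e@B2, e@B6}
  B8:  IN={a@B3, b@B0, b@B5, b@B6, c@B3, c@B4, d@B7, e@B0, e@B2, e@B6}  OUT={a@B3, b@B8, c@B3, c@B4, d@B8, e@B8}
  B9:  IN={a@B3, b@B5, b@B6, b@B8, c@B3, c@B4, d@B7, d@B8, e@B2, e@B6, e@B8}  OUT={a@B3, b@B9, c@B3, c@B4, d@B7, d@B8, e@B2, e@B6, e@B8}

Merge at B6: IN[B6] = OUT[B5] = {a@B3, b@B5, c@B3, c@B4, d@B5, e@B2, e@B6}
Applying B6's transfer function to that IN value gives OUT[B6] (row B6 above).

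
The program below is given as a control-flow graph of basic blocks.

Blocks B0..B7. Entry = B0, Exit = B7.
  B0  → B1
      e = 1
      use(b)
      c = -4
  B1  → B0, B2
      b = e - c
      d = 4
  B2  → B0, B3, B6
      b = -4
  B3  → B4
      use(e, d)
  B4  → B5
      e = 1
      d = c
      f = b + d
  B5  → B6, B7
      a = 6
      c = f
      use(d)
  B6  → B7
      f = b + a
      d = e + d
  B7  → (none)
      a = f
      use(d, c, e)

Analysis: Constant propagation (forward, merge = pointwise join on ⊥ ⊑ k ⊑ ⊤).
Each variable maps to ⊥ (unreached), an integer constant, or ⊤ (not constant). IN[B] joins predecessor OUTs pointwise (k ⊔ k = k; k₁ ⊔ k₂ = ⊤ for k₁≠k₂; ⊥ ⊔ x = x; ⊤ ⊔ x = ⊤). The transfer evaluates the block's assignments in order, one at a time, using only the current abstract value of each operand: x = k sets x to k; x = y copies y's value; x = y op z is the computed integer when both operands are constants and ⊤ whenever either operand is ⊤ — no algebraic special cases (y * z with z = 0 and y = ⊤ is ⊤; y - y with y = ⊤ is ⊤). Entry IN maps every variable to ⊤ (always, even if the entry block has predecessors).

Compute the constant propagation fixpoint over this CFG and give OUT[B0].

Answer: {a: ⊤, b: ⊤, c: -4, d: ⊤, e: 1, f: ⊤}

Trace:
Per-block solution:
  B0:  IN=(all ⊤)  OUT={c:-4, e:1; rest ⊤}
  B1:  IN={c:-4, e:1; rest ⊤}  OUT={b:5, c:-4, d:4, e:1; rest ⊤}
  B2:  IN={b:5, c:-4, d:4, e:1; rest ⊤}  OUT={b:-4, c:-4, d:4, e:1; rest ⊤}
  B3:  IN={b:-4, c:-4, d:4, e:1; rest ⊤}  OUT={b:-4, c:-4, d:4, e:1; rest ⊤}
  B4:  IN={b:-4, c:-4, d:4, e:1; rest ⊤}  OUT={b:-4, c:-4, d:-4, e:1, f:-8; rest ⊤}
  B5:  IN={b:-4, c:-4, d:-4, e:1, f:-8; rest ⊤}  OUT={a:6, b:-4, c:-8, d:-4, e:1, f:-8; rest ⊤}
  B6:  IN={b:-4, e:1; rest ⊤}  OUT={b:-4, e:1; rest ⊤}
  B7:  IN={b:-4, e:1; rest ⊤}  OUT={b:-4, e:1; rest ⊤}

Merge at B0 (entry node, so the boundary value (all ⊤) is joined with the incoming edge(s)): IN[B0] = (all ⊤) ⊔ OUT[B1] ⊔ OUT[B2] = {a: ⊤, b: ⊤, c: ⊤, d: ⊤, e: ⊤, f: ⊤}
Applying B0's transfer function to that IN value gives OUT[B0] (row B0 above).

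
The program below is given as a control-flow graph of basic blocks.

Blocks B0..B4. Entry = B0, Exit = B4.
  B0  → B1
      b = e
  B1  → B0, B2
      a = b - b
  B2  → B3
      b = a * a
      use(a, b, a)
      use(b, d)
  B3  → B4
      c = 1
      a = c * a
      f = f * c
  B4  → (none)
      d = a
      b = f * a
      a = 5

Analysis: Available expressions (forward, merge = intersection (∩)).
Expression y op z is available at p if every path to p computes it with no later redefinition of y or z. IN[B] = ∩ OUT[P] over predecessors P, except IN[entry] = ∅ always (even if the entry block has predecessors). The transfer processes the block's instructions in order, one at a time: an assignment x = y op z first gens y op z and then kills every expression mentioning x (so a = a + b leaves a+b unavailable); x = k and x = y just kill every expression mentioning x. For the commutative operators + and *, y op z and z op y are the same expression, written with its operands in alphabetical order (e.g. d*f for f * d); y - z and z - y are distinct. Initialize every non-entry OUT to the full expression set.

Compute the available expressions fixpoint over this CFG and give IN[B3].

Answer: {a*a}

Trace:
Per-block solution:
  B0:   IN={}   OUT={}
  B1:   IN={}   OUT={b-b}
  B2:   IN={b-b}   OUT={a*a}
  B3:   IN={a*a}   OUT={}
  B4:   IN={}   OUT={}

Merge at B3: IN[B3] = OUT[B2] = {a*a}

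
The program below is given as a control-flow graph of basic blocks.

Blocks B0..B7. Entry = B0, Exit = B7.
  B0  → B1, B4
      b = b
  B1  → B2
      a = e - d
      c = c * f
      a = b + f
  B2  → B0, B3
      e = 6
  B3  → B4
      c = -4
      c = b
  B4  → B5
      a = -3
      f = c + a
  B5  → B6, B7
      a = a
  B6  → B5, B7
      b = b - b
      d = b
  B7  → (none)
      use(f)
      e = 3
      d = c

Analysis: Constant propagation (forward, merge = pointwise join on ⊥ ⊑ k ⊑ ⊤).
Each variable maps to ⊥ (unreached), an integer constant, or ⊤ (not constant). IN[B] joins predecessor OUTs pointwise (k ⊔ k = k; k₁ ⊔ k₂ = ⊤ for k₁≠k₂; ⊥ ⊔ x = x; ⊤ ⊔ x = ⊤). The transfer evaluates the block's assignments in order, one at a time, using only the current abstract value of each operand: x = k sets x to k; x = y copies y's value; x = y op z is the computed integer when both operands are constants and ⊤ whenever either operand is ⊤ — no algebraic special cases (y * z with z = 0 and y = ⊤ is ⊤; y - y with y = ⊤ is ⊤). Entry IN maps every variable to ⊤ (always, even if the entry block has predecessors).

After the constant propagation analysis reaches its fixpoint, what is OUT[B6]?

Answer: {a: -3, b: ⊤, c: ⊤, d: ⊤, e: ⊤, f: ⊤}

Trace:
Per-block solution:
  B0: | IN=(all ⊤) | OUT=(all ⊤)
  B1: | IN=(all ⊤) | OUT=(all ⊤)
  B2: | IN=(all ⊤) | OUT={e:6; rest ⊤}
  B3: | IN={e:6; rest ⊤} | OUT={e:6; rest ⊤}
  B4: | IN=(all ⊤) | OUT={a:-3; rest ⊤}
  B5: | IN={a:-3; rest ⊤} | OUT={a:-3; rest ⊤}
  B6: | IN={a:-3; rest ⊤} | OUT={a:-3; rest ⊤}
  B7: | IN={a:-3; rest ⊤} | OUT={a:-3, e:3; rest ⊤}

Merge at B6: IN[B6] = OUT[B5] = {a: -3, b: ⊤, c: ⊤, d: ⊤, e: ⊤, f: ⊤}
Applying B6's transfer function to that IN value gives OUT[B6] (row B6 above).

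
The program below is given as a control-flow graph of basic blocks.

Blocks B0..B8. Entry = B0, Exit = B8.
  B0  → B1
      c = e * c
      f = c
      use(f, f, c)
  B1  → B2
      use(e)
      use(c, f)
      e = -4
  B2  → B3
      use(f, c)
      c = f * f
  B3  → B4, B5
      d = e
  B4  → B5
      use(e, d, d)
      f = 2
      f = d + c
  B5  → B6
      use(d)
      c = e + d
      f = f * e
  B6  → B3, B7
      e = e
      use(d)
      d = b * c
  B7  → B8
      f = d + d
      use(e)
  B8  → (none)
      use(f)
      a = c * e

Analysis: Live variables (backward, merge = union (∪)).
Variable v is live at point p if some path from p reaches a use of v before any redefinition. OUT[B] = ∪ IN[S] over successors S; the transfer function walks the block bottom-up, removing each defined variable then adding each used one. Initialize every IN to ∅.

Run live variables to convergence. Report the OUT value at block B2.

Answer: {b, c, e, f}

Working:
Converged values:
  B0: | IN={b, c, e} | OUT={b, c, e, f}
  B1: | IN={b, c, e, f} | OUT={b, c, e, f}
  B2: | IN={b, c, e, f} | OUT={b, c, e, f}
  B3: | IN={b, c, e, f} | OUT={b, c, d, e, f}
  B4: | IN={b, c, d, e} | OUT={b, d, e, f}
  B5: | IN={b, d, e, f} | OUT={b, c, d, e, f}
  B6: | IN={b, c, d, e, f} | OUT={b, c, d, e, f}
  B7: | IN={c, d, e} | OUT={c, e, f}
  B8: | IN={c, e, f} | OUT={}

Merge at B2: OUT[B2] = IN[B3] = {b, c, e, f}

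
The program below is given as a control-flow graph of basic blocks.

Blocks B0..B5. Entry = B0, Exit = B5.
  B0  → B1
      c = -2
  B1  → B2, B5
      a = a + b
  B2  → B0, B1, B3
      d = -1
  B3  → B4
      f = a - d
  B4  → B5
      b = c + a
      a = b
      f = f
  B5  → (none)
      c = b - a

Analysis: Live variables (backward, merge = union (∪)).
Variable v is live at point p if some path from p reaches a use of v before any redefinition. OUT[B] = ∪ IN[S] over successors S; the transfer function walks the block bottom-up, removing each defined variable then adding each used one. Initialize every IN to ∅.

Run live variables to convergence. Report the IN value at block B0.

Converged values:
  B0: | IN={a, b} | OUT={a, b, c}
  B1: | IN={a, b, c} | OUT={a, b, c}
  B2: | IN={a, b, c} | OUT={a, b, c, d}
  B3: | IN={a, c, d} | OUT={a, c, f}
  B4: | IN={a, c, f} | OUT={a, b}
  B5: | IN={a, b} | OUT={}

Merge at B0: OUT[B0] = IN[B1] = {a, b, c}
Applying B0's transfer function to that OUT value gives IN[B0] (row B0 above).

Answer: {a, b}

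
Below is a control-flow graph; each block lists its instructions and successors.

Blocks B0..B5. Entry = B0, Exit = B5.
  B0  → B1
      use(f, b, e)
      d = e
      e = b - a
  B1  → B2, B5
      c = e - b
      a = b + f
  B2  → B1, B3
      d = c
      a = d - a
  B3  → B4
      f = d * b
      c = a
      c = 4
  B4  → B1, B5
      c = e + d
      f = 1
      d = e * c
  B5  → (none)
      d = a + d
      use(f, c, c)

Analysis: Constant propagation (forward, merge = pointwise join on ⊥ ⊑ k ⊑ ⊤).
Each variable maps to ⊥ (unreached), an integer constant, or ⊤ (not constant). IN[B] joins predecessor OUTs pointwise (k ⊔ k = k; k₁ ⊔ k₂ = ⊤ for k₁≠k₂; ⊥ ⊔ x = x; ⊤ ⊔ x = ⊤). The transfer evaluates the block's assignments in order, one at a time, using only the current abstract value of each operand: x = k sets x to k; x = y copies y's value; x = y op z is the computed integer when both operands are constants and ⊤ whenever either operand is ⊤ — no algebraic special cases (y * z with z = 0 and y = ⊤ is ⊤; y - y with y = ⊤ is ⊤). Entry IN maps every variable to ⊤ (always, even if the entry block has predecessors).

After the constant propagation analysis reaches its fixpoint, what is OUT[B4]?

Converged values:
  B0: | IN=(all ⊤) | OUT=(all ⊤)
  B1: | IN=(all ⊤) | OUT=(all ⊤)
  B2: | IN=(all ⊤) | OUT=(all ⊤)
  B3: | IN=(all ⊤) | OUT={c:4; rest ⊤}
  B4: | IN={c:4; rest ⊤} | OUT={f:1; rest ⊤}
  B5: | IN=(all ⊤) | OUT=(all ⊤)

Merge at B4: IN[B4] = OUT[B3] = {a: ⊤, b: ⊤, c: 4, d: ⊤, e: ⊤, f: ⊤}
Applying B4's transfer function to that IN value gives OUT[B4] (row B4 above).

Answer: {a: ⊤, b: ⊤, c: ⊤, d: ⊤, e: ⊤, f: 1}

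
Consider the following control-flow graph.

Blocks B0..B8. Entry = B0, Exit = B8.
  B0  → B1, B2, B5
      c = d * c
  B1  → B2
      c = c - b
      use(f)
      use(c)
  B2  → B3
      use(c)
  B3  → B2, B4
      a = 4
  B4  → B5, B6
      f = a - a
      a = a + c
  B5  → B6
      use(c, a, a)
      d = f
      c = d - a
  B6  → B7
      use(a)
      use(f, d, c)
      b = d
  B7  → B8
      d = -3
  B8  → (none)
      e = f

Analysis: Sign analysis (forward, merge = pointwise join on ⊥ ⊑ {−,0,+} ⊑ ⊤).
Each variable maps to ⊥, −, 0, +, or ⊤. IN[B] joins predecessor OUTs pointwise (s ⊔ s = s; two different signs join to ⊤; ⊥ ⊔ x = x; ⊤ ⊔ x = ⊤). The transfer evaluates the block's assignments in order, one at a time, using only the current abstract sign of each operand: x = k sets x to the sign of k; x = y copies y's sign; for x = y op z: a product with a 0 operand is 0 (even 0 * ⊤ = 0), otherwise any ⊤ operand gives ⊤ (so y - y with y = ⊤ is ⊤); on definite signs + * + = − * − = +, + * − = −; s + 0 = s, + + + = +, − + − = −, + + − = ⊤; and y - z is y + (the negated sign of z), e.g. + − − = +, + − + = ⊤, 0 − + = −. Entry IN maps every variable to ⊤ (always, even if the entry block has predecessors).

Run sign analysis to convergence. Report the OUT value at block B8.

Converged values:
  B0: | IN=(all ⊤) | OUT=(all ⊤)
  B1: | IN=(all ⊤) | OUT=(all ⊤)
  B2: | IN=(all ⊤) | OUT=(all ⊤)
  B3: | IN=(all ⊤) | OUT={a:+; rest ⊤}
  B4: | IN={a:+; rest ⊤} | OUT=(all ⊤)
  B5: | IN=(all ⊤) | OUT=(all ⊤)
  B6: | IN=(all ⊤) | OUT=(all ⊤)
  B7: | IN=(all ⊤) | OUT={d:-; rest ⊤}
  B8: | IN={d:-; rest ⊤} | OUT={d:-; rest ⊤}

Merge at B8: IN[B8] = OUT[B7] = {a: ⊤, b: ⊤, c: ⊤, d: -, e: ⊤, f: ⊤}
Applying B8's transfer function to that IN value gives OUT[B8] (row B8 above).

Answer: {a: ⊤, b: ⊤, c: ⊤, d: -, e: ⊤, f: ⊤}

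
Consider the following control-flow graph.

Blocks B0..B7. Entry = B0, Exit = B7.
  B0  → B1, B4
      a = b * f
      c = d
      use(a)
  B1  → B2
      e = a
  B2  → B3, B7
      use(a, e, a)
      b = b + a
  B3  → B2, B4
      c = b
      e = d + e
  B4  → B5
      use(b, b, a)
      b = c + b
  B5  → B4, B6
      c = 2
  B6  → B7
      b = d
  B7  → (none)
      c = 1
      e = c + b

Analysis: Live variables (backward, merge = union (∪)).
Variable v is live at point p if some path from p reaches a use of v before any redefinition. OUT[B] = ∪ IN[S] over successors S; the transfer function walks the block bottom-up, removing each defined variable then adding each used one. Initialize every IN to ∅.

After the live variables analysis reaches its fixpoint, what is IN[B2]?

Answer: {a, b, d, e}

Derivation:
Converged values:
  B0:   IN={b, d, f}   OUT={a, b, c, d}
  B1:   IN={a, b, d}   OUT={a, b, d, e}
  B2:   IN={a, b, d, e}   OUT={a, b, d, e}
  B3:   IN={a, b, d, e}   OUT={a, b, c, d, e}
  B4:   IN={a, b, c, d}   OUT={a, b, d}
  B5:   IN={a, b, d}   OUT={a, b, c, d}
  B6:   IN={d}   OUT={b}
  B7:   IN={b}   OUT={}

Merge at B2: OUT[B2] = IN[B3] ⊔ IN[B7] = {a, b, d, e}
Applying B2's transfer function to that OUT value gives IN[B2] (row B2 above).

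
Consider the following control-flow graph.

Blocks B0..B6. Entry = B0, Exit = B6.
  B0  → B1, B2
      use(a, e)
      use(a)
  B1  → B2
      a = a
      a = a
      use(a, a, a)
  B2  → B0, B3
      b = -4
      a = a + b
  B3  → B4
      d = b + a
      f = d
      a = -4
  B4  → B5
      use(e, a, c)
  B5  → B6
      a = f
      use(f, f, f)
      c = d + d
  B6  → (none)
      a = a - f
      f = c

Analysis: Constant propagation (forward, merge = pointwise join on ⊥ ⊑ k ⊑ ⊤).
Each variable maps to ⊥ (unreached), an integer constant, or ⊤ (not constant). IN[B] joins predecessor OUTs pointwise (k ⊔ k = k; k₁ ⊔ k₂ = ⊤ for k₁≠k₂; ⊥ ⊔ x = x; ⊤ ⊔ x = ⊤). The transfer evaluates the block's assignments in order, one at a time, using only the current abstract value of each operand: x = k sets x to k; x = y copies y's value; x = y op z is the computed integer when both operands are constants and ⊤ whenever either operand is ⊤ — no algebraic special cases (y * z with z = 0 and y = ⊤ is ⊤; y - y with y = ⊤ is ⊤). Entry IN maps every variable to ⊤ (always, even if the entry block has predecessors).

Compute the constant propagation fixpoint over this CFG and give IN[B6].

Answer: {a: ⊤, b: -4, c: ⊤, d: ⊤, e: ⊤, f: ⊤}

Derivation:
Fixpoint table:
  B0:  IN=(all ⊤)  OUT=(all ⊤)
  B1:  IN=(all ⊤)  OUT=(all ⊤)
  B2:  IN=(all ⊤)  OUT={b:-4; rest ⊤}
  B3:  IN={b:-4; rest ⊤}  OUT={a:-4, b:-4; rest ⊤}
  B4:  IN={a:-4, b:-4; rest ⊤}  OUT={a:-4, b:-4; rest ⊤}
  B5:  IN={a:-4, b:-4; rest ⊤}  OUT={b:-4; rest ⊤}
  B6:  IN={b:-4; rest ⊤}  OUT={b:-4; rest ⊤}

Merge at B6: IN[B6] = OUT[B5] = {a: ⊤, b: -4, c: ⊤, d: ⊤, e: ⊤, f: ⊤}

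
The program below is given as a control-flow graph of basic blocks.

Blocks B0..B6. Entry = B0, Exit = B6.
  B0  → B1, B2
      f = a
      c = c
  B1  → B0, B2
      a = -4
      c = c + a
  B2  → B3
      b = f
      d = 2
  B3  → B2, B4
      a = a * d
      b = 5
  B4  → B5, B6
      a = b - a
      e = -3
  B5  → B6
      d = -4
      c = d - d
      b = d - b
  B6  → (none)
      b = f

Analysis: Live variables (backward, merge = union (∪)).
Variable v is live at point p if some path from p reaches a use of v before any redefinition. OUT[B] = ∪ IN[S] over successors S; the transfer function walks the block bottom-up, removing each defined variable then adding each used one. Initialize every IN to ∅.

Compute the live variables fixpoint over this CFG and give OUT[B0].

Answer: {a, c, f}

Working:
Converged values:
  B0: | IN={a, c} | OUT={a, c, f}
  B1: | IN={c, f} | OUT={a, c, f}
  B2: | IN={a, f} | OUT={a, d, f}
  B3: | IN={a, d, f} | OUT={a, b, f}
  B4: | IN={a, b, f} | OUT={b, f}
  B5: | IN={b, f} | OUT={f}
  B6: | IN={f} | OUT={}

Merge at B0: OUT[B0] = IN[B1] ⊔ IN[B2] = {a, c, f}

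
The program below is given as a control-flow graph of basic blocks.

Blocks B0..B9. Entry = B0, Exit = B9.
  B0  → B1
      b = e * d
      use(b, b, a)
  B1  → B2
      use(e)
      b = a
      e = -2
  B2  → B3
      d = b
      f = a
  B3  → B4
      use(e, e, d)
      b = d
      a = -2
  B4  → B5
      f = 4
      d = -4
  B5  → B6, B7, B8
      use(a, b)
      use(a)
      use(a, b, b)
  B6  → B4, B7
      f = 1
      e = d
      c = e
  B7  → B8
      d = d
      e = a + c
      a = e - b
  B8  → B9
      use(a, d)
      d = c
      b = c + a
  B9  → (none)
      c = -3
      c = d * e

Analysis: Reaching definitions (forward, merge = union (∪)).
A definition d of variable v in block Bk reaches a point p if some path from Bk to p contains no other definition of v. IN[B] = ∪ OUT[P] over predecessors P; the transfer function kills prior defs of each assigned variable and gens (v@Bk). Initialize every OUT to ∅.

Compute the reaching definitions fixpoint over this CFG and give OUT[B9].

Answer: {a@B3, a@B7, b@B8, c@B9, d@B8, e@B1, e@B6, e@B7, f@B4, f@B6}

Working:
Converged values:
  B0:   IN={}   OUT={b@B0}
  B1:   IN={b@B0}   OUT={b@B1, e@B1}
  B2:   IN={b@B1, e@B1}   OUT={b@B1, d@B2, e@B1, f@B2}
  B3:   IN={b@B1, d@B2, e@B1, f@B2}   OUT={a@B3, b@B3, d@B2, e@B1, f@B2}
  B4:   IN={a@B3, b@B3, c@B6, d@B2, d@B4, e@B1, e@B6, f@B2, f@B6}   OUT={a@B3, b@B3, c@B6, d@B4, e@B1, e@B6, f@B4}
  B5:   IN={a@B3, b@B3, c@B6, d@B4, e@B1, e@B6, f@B4}   OUT={a@B3, b@B3, c@B6, d@B4, e@B1, e@B6, f@B4}
  B6:   IN={a@B3, b@B3, c@B6, d@B4, e@B1, e@B6, f@B4}   OUT={a@B3, b@B3, c@B6, d@B4, e@B6, f@B6}
  B7:   IN={a@B3, b@B3, c@B6, d@B4, e@B1, e@B6, f@B4, f@B6}   OUT={a@B7, b@B3, c@B6, d@B7, e@B7, f@B4, f@B6}
  B8:   IN={a@B3, a@B7, b@B3, c@B6, d@B4, d@B7, e@B1, e@B6, e@B7, f@B4, f@B6}   OUT={a@B3, a@B7, b@B8, c@B6, d@B8, e@B1, e@B6, e@B7, f@B4, f@B6}
  B9:   IN={a@B3, a@B7, b@B8, c@B6, d@B8, e@B1, e@B6, e@B7, f@B4, f@B6}   OUT={a@B3, a@B7, b@B8, c@B9, d@B8, e@B1, e@B6, e@B7, f@B4, f@B6}

Merge at B9: IN[B9] = OUT[B8] = {a@B3, a@B7, b@B8, c@B6, d@B8, e@B1, e@B6, e@B7, f@B4, f@B6}
Applying B9's transfer function to that IN value gives OUT[B9] (row B9 above).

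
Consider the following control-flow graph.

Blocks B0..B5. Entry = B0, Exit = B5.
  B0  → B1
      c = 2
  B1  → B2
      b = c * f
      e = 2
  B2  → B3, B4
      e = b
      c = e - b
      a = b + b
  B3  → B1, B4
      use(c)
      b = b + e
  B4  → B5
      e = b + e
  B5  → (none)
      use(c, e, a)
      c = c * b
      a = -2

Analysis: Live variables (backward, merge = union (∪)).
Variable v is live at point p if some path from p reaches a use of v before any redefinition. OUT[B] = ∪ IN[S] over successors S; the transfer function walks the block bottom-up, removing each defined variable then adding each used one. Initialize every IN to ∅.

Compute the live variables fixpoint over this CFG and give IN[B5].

Answer: {a, b, c, e}

Trace:
Converged values:
  B0: | IN={f} | OUT={c, f}
  B1: | IN={c, f} | OUT={b, f}
  B2: | IN={b, f} | OUT={a, b, c, e, f}
  B3: | IN={a, b, c, e, f} | OUT={a, b, c, e, f}
  B4: | IN={a, b, c, e} | OUT={a, b, c, e}
  B5: | IN={a, b, c, e} | OUT={}

B5 is the boundary node: OUT[B5] = {}
Applying B5's transfer function to that OUT value gives IN[B5] (row B5 above).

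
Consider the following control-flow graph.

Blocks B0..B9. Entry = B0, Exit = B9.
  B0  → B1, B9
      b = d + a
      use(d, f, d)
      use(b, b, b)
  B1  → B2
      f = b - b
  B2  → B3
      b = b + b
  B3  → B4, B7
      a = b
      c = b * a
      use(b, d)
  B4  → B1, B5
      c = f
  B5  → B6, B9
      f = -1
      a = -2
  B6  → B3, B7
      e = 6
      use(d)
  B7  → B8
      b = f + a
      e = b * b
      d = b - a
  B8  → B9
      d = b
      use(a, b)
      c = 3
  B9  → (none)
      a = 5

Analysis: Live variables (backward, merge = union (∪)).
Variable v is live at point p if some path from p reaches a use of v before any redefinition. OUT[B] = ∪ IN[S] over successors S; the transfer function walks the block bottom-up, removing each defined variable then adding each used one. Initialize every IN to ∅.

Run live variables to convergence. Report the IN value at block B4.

Answer: {b, d, f}

Trace:
Fixpoint table:
  B0:   IN={a, d, f}   OUT={b, d}
  B1:   IN={b, d}   OUT={b, d, f}
  B2:   IN={b, d, f}   OUT={b, d, f}
  B3:   IN={b, d, f}   OUT={a, b, d, f}
  B4:   IN={b, d, f}   OUT={b, d}
  B5:   IN={b, d}   OUT={a, b, d, f}
  B6:   IN={a, b, d, f}   OUT={a, b, d, f}
  B7:   IN={a, f}   OUT={a, b}
  B8:   IN={a, b}   OUT={}
  B9:   IN={}   OUT={}

Merge at B4: OUT[B4] = IN[B1] ⊔ IN[B5] = {b, d}
Applying B4's transfer function to that OUT value gives IN[B4] (row B4 above).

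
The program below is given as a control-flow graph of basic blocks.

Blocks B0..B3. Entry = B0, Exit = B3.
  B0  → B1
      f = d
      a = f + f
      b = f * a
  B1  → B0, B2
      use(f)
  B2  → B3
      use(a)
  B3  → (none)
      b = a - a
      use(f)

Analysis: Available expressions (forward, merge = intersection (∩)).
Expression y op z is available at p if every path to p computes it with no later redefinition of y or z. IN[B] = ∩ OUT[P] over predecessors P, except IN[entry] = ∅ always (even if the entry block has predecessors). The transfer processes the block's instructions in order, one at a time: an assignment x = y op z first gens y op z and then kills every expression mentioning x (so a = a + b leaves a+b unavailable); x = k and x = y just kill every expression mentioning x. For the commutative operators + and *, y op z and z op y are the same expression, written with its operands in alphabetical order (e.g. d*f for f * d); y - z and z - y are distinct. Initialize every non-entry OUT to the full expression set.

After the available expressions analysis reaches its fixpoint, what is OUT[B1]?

Converged values:
  B0: | IN={} | OUT={a*f, f+f}
  B1: | IN={a*f, f+f} | OUT={a*f, f+f}
  B2: | IN={a*f, f+f} | OUT={a*f, f+f}
  B3: | IN={a*f, f+f} | OUT={a*f, a-a, f+f}

Merge at B1: IN[B1] = OUT[B0] = {a*f, f+f}
Applying B1's transfer function to that IN value gives OUT[B1] (row B1 above).

Answer: {a*f, f+f}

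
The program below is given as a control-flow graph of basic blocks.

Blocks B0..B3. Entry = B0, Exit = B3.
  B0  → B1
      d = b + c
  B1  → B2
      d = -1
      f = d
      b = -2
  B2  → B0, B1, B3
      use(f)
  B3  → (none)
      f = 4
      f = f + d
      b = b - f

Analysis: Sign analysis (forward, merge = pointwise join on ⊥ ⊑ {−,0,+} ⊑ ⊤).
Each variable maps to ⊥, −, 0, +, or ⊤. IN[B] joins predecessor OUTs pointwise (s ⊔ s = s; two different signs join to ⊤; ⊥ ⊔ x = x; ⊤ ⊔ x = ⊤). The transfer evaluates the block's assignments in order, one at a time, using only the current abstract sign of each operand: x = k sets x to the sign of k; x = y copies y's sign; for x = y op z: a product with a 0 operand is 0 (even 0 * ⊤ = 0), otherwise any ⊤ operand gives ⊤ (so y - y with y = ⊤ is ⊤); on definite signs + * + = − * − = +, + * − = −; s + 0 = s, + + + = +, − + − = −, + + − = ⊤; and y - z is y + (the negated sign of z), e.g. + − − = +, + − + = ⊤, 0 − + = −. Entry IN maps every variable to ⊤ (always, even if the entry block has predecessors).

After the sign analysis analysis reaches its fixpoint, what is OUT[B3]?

Answer: {a: ⊤, b: ⊤, c: ⊤, d: -, e: ⊤, f: ⊤}

Derivation:
Converged values:
  B0:  IN=(all ⊤)  OUT=(all ⊤)
  B1:  IN=(all ⊤)  OUT={b:-, d:-, f:-; rest ⊤}
  B2:  IN={b:-, d:-, f:-; rest ⊤}  OUT={b:-, d:-, f:-; rest ⊤}
  B3:  IN={b:-, d:-, f:-; rest ⊤}  OUT={d:-; rest ⊤}

Merge at B3: IN[B3] = OUT[B2] = {a: ⊤, b: -, c: ⊤, d: -, e: ⊤, f: -}
Applying B3's transfer function to that IN value gives OUT[B3] (row B3 above).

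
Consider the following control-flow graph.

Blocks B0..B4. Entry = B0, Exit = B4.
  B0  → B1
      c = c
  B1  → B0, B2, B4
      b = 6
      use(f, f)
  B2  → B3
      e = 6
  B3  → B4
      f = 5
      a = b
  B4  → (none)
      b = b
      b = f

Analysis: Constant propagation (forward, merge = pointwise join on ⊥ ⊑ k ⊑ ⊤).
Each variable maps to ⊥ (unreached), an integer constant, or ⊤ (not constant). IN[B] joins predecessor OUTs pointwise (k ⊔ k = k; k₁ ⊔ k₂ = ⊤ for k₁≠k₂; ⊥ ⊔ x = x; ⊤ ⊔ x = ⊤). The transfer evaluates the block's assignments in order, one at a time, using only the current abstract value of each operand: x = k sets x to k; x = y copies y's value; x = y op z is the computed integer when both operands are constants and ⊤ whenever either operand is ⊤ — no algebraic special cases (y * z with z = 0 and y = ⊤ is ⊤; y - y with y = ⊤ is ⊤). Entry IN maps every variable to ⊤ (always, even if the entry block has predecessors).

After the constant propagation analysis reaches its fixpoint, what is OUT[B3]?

Answer: {a: 6, b: 6, c: ⊤, d: ⊤, e: 6, f: 5}

Derivation:
Converged values:
  B0:   IN=(all ⊤)   OUT=(all ⊤)
  B1:   IN=(all ⊤)   OUT={b:6; rest ⊤}
  B2:   IN={b:6; rest ⊤}   OUT={b:6, e:6; rest ⊤}
  B3:   IN={b:6, e:6; rest ⊤}   OUT={a:6, b:6, e:6, f:5; rest ⊤}
  B4:   IN={b:6; rest ⊤}   OUT=(all ⊤)

Merge at B3: IN[B3] = OUT[B2] = {a: ⊤, b: 6, c: ⊤, d: ⊤, e: 6, f: ⊤}
Applying B3's transfer function to that IN value gives OUT[B3] (row B3 above).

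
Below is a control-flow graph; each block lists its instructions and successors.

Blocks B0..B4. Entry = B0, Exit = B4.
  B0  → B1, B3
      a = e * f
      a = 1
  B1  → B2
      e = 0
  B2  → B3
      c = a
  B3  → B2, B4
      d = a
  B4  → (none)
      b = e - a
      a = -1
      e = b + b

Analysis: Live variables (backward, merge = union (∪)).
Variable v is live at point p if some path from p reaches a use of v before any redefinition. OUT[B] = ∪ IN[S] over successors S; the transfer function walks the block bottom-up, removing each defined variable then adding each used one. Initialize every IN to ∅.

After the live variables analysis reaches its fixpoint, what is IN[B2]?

Fixpoint table:
  B0: | IN={e, f} | OUT={a, e}
  B1: | IN={a} | OUT={a, e}
  B2: | IN={a, e} | OUT={a, e}
  B3: | IN={a, e} | OUT={a, e}
  B4: | IN={a, e} | OUT={}

Merge at B2: OUT[B2] = IN[B3] = {a, e}
Applying B2's transfer function to that OUT value gives IN[B2] (row B2 above).

Answer: {a, e}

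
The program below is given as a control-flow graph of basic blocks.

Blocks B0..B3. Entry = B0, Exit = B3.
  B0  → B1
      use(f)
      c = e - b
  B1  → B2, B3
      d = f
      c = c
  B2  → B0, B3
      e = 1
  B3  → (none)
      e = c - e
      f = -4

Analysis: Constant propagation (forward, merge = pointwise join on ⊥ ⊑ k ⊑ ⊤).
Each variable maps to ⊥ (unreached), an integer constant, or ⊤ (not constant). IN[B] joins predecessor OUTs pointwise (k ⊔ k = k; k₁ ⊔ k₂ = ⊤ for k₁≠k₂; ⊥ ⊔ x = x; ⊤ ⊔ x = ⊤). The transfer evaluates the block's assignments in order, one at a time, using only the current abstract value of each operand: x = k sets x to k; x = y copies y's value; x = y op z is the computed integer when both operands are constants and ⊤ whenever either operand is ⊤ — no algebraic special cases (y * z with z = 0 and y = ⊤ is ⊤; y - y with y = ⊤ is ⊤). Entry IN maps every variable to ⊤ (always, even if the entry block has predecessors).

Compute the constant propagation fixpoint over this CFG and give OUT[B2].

Converged values:
  B0: | IN=(all ⊤) | OUT=(all ⊤)
  B1: | IN=(all ⊤) | OUT=(all ⊤)
  B2: | IN=(all ⊤) | OUT={e:1; rest ⊤}
  B3: | IN=(all ⊤) | OUT={f:-4; rest ⊤}

Merge at B2: IN[B2] = OUT[B1] = {a: ⊤, b: ⊤, c: ⊤, d: ⊤, e: ⊤, f: ⊤}
Applying B2's transfer function to that IN value gives OUT[B2] (row B2 above).

Answer: {a: ⊤, b: ⊤, c: ⊤, d: ⊤, e: 1, f: ⊤}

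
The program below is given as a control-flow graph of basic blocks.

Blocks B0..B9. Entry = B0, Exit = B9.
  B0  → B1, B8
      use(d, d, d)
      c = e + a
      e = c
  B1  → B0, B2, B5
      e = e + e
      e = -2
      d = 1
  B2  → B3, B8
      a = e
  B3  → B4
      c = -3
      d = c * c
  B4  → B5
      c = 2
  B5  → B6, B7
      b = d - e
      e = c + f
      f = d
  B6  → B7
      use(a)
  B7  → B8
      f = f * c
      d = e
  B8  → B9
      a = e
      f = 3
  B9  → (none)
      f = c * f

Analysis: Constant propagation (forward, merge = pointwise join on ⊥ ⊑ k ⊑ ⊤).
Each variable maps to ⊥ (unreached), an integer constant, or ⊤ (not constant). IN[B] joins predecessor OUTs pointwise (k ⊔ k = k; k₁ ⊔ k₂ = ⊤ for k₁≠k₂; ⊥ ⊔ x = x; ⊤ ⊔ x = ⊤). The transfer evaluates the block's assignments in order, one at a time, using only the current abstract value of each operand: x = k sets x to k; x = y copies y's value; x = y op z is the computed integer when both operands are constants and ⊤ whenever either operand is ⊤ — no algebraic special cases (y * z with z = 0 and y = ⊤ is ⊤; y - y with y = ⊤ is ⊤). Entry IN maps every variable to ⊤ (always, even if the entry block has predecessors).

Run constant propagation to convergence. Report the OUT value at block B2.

Converged values:
  B0:   IN=(all ⊤)   OUT=(all ⊤)
  B1:   IN=(all ⊤)   OUT={d:1, e:-2; rest ⊤}
  B2:   IN={d:1, e:-2; rest ⊤}   OUT={a:-2, d:1, e:-2; rest ⊤}
  B3:   IN={a:-2, d:1, e:-2; rest ⊤}   OUT={a:-2, c:-3, d:9, e:-2; rest ⊤}
  B4:   IN={a:-2, c:-3, d:9, e:-2; rest ⊤}   OUT={a:-2, c:2, d:9, e:-2; rest ⊤}
  B5:   IN={e:-2; rest ⊤}   OUT=(all ⊤)
  B6:   IN=(all ⊤)   OUT=(all ⊤)
  B7:   IN=(all ⊤)   OUT=(all ⊤)
  B8:   IN=(all ⊤)   OUT={f:3; rest ⊤}
  B9:   IN={f:3; rest ⊤}   OUT=(all ⊤)

Merge at B2: IN[B2] = OUT[B1] = {a: ⊤, b: ⊤, c: ⊤, d: 1, e: -2, f: ⊤}
Applying B2's transfer function to that IN value gives OUT[B2] (row B2 above).

Answer: {a: -2, b: ⊤, c: ⊤, d: 1, e: -2, f: ⊤}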